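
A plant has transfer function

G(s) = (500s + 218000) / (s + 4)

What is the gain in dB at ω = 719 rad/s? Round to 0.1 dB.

Substitute s = j719:
Numerator: 500(j719) + 218000 = 218000 + j359500
Denominator: (j719) + 4 = 4 + j719
|N| = √(218000² + 359500²) ≈ 4.2043e+05, ∠N ≈ 58.77°
|D| = √(4² + 719²) ≈ 719.01, ∠D ≈ 89.68°
|G| = 4.2043e+05 / 719.01 ≈ 584.73
Gain = 20 log₁₀(584.73) ≈ 55.34 dB

55.3 dB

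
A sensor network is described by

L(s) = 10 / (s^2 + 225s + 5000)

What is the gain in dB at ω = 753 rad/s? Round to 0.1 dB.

Substitute s = j753:
Numerator: 10 = 10 + j0
Denominator: (j753)^2 + 225(j753) + 5000 = -562009 + j169425
|N| = √(10² + 0²) ≈ 10, ∠N ≈ 0.00°
|D| = √(562009² + 169425²) ≈ 5.8699e+05, ∠D ≈ 163.22°
|L| = 10 / 5.8699e+05 ≈ 1.7036e-05
Gain = 20 log₁₀(1.7036e-05) ≈ -95.37 dB

-95.4 dB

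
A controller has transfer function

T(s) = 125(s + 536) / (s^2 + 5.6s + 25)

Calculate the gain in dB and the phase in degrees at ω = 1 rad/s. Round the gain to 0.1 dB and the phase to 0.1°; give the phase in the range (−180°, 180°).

68.7 dB, -13.0°

At s = jω = j1:
zero (s+536): 536 + j1 → |·| = √(536²+1²) = √287297 ≈ 536, ∠ = arctan(1/536) ≈ 0.11°
quadratic: (j1)² + 5.6·j1 + 25 = 24 + j5.6 → |·| ≈ 24.645, ∠ ≈ 13.13°
|T| = 125 · 536 / 24.645 ≈ 2718.6
Gain = 20 log₁₀(2718.6) ≈ 68.69 dB
∠T = 0.11° − 13.13° = -13.02°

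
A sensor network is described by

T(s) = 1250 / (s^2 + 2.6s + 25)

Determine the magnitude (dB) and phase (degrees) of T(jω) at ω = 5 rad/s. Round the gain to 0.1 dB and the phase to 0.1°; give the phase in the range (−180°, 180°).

At s = jω = j5:
quadratic: (j5)² + 2.6·j5 + 25 = 0 + j13 → |·| ≈ 13, ∠ ≈ 90.00°
|T| = 1250 / 13 ≈ 96.154
Gain = 20 log₁₀(96.154) ≈ 39.66 dB
∠T = 0.00° − 90.00° = -90.00°

39.7 dB, -90.0°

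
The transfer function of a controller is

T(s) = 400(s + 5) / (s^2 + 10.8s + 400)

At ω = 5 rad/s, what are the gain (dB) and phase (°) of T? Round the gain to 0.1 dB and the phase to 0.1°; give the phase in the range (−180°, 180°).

17.5 dB, 36.8°

At s = jω = j5:
zero (s+5): 5 + j5 → |·| = √(5²+5²) = √50 ≈ 7.0711, ∠ = arctan(5/5) ≈ 45.00°
quadratic: (j5)² + 10.8·j5 + 400 = 375 + j54 → |·| ≈ 378.87, ∠ ≈ 8.19°
|T| = 400 · 7.0711 / 378.87 ≈ 7.4655
Gain = 20 log₁₀(7.4655) ≈ 17.46 dB
∠T = 45.00° − 8.19° = 36.81°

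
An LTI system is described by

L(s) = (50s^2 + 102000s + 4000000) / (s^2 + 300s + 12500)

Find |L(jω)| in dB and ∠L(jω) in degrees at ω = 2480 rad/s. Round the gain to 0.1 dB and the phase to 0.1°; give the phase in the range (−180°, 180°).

Substitute s = j2480:
Numerator: 50(j2480)^2 + 102000(j2480) + 4000000 = -303520000 + j252960000
Denominator: (j2480)^2 + 300(j2480) + 12500 = -6137900 + j744000
|N| = √(303520000² + 252960000²) ≈ 3.9511e+08, ∠N ≈ 140.19°
|D| = √(6137900² + 744000²) ≈ 6.1828e+06, ∠D ≈ 173.09°
|L| = 3.9511e+08 / 6.1828e+06 ≈ 63.905
Gain = 20 log₁₀(63.905) ≈ 36.11 dB
∠L = 140.19° − 173.09° = -32.90°

36.1 dB, -32.9°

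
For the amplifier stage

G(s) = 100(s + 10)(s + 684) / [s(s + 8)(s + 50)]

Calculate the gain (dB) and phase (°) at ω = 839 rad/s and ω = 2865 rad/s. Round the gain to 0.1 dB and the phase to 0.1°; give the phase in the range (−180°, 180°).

At s = jω = j839:
zero (s+10): 10 + j839 → |·| = √(10²+839²) = √704021 ≈ 839.06, ∠ = arctan(839/10) ≈ 89.32°
zero (s+684): 684 + j839 → |·| = √(684²+839²) = √1171777 ≈ 1082.5, ∠ = arctan(839/684) ≈ 50.81°
pole (s+8): 8 + j839 → |·| = √(8²+839²) = √703985 ≈ 839.04, ∠ = arctan(839/8) ≈ 89.45°
pole (s+50): 50 + j839 → |·| = √(50²+839²) = √706421 ≈ 840.49, ∠ = arctan(839/50) ≈ 86.59°
pole at origin: |s| = 839, ∠ = 90.00° (in denominator)
|G| = 100 · 9.0828e+05 / 5.9167e+08 ≈ 0.15351
Gain = 20 log₁₀(0.15351) ≈ -16.28 dB
∠G = 140.13° − 266.04° = -125.91°

At s = jω = j2865:
zero (s+10): 10 + j2865 → |·| = √(10²+2865²) = √8208325 ≈ 2865, ∠ = arctan(2865/10) ≈ 89.80°
zero (s+684): 684 + j2865 → |·| = √(684²+2865²) = √8676081 ≈ 2945.5, ∠ = arctan(2865/684) ≈ 76.57°
pole (s+8): 8 + j2865 → |·| = √(8²+2865²) = √8208289 ≈ 2865, ∠ = arctan(2865/8) ≈ 89.84°
pole (s+50): 50 + j2865 → |·| = √(50²+2865²) = √8210725 ≈ 2865.4, ∠ = arctan(2865/50) ≈ 89.00°
pole at origin: |s| = 2865, ∠ = 90.00° (in denominator)
|G| = 100 · 8.4389e+06 / 2.352e+10 ≈ 0.03588
Gain = 20 log₁₀(0.03588) ≈ -28.90 dB
∠G = 166.37° − 268.84° = -102.47°

ω = 839: -16.3 dB, -125.9°; ω = 2865: -28.9 dB, -102.5°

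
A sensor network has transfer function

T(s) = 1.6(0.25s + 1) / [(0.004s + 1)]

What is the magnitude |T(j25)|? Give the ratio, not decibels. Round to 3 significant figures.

10.1

At ω = 25 rad/s:
zero (1 + j25·0.25) = 1 + j6.25 → |·| ≈ 6.3295, ∠ ≈ 80.91°
pole (1 + j25·0.004) = 1 + j0.1 → |·| ≈ 1.005, ∠ ≈ 5.71°
|T| = 1.6 · 6.3295 / (1.005) ≈ 10.077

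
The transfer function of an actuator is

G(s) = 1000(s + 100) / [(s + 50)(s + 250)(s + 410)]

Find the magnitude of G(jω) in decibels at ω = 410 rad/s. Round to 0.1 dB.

-48.7 dB

At s = jω = j410:
zero (s+100): 100 + j410 → |·| = √(100²+410²) = √178100 ≈ 422.02, ∠ = arctan(410/100) ≈ 76.29°
pole (s+50): 50 + j410 → |·| = √(50²+410²) = √170600 ≈ 413.04, ∠ = arctan(410/50) ≈ 83.05°
pole (s+250): 250 + j410 → |·| = √(250²+410²) = √230600 ≈ 480.21, ∠ = arctan(410/250) ≈ 58.63°
pole (s+410): 410 + j410 → |·| = √(410²+410²) = √336200 ≈ 579.83, ∠ = arctan(410/410) ≈ 45.00°
|G| = 1000 · 422.02 / 1.1501e+08 ≈ 0.0036694
Gain = 20 log₁₀(0.0036694) ≈ -48.71 dB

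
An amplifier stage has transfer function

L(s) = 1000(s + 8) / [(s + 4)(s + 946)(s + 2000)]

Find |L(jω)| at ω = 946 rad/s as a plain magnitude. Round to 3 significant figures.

At s = jω = j946:
zero (s+8): 8 + j946 → |·| = √(8²+946²) = √894980 ≈ 946.03, ∠ = arctan(946/8) ≈ 89.52°
pole (s+4): 4 + j946 → |·| = √(4²+946²) = √894932 ≈ 946.01, ∠ = arctan(946/4) ≈ 89.76°
pole (s+946): 946 + j946 → |·| = √(946²+946²) = √1789832 ≈ 1337.8, ∠ = arctan(946/946) ≈ 45.00°
pole (s+2000): 2000 + j946 → |·| = √(2000²+946²) = √4894916 ≈ 2212.4, ∠ = arctan(946/2000) ≈ 25.31°
|L| = 1000 · 946.03 / 2.8e+09 ≈ 0.00033787

0.000338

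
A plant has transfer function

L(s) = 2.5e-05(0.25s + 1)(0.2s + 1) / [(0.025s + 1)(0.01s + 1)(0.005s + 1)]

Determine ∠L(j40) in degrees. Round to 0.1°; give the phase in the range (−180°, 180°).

At ω = 40 rad/s:
zero (1 + j40·0.25) = 1 + j10 → |·| ≈ 10.05, ∠ ≈ 84.29°
zero (1 + j40·0.2) = 1 + j8 → |·| ≈ 8.0623, ∠ ≈ 82.87°
pole (1 + j40·0.025) = 1 + j1 → |·| ≈ 1.4142, ∠ ≈ 45.00°
pole (1 + j40·0.01) = 1 + j0.4 → |·| ≈ 1.077, ∠ ≈ 21.80°
pole (1 + j40·0.005) = 1 + j0.2 → |·| ≈ 1.0198, ∠ ≈ 11.31°
∠L = (84.29° + 82.87°) − (45.00° + 21.80° + 11.31°) = 89.05°

89.1°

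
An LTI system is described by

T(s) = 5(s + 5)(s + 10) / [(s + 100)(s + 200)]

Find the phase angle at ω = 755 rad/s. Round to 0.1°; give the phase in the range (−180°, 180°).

21.2°

At s = jω = j755:
zero (s+5): 5 + j755 → |·| = √(5²+755²) = √570050 ≈ 755.02, ∠ = arctan(755/5) ≈ 89.62°
zero (s+10): 10 + j755 → |·| = √(10²+755²) = √570125 ≈ 755.07, ∠ = arctan(755/10) ≈ 89.24°
pole (s+100): 100 + j755 → |·| = √(100²+755²) = √580025 ≈ 761.59, ∠ = arctan(755/100) ≈ 82.46°
pole (s+200): 200 + j755 → |·| = √(200²+755²) = √610025 ≈ 781.04, ∠ = arctan(755/200) ≈ 75.16°
∠T = 178.86° − 157.62° = 21.24°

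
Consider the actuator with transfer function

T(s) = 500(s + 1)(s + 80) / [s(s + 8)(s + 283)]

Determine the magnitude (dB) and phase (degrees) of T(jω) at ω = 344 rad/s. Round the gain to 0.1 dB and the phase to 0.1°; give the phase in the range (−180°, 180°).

1.2 dB, -62.5°

At s = jω = j344:
zero (s+1): 1 + j344 → |·| = √(1²+344²) = √118337 ≈ 344, ∠ = arctan(344/1) ≈ 89.83°
zero (s+80): 80 + j344 → |·| = √(80²+344²) = √124736 ≈ 353.18, ∠ = arctan(344/80) ≈ 76.91°
pole (s+8): 8 + j344 → |·| = √(8²+344²) = √118400 ≈ 344.09, ∠ = arctan(344/8) ≈ 88.67°
pole (s+283): 283 + j344 → |·| = √(283²+344²) = √198425 ≈ 445.45, ∠ = arctan(344/283) ≈ 50.56°
pole at origin: |s| = 344, ∠ = 90.00° (in denominator)
|T| = 500 · 1.2149e+05 / 5.2727e+07 ≈ 1.1521
Gain = 20 log₁₀(1.1521) ≈ 1.23 dB
∠T = 166.74° − 229.23° = -62.49°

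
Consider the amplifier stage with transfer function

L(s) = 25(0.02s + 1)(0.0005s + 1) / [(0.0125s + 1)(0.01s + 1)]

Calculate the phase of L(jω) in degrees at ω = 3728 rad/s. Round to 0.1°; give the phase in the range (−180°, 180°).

At ω = 3728 rad/s:
zero (1 + j3728·0.02) = 1 + j74.56 → |·| ≈ 74.567, ∠ ≈ 89.23°
zero (1 + j3728·0.0005) = 1 + j1.864 → |·| ≈ 2.1153, ∠ ≈ 61.79°
pole (1 + j3728·0.0125) = 1 + j46.6 → |·| ≈ 46.611, ∠ ≈ 88.77°
pole (1 + j3728·0.01) = 1 + j37.28 → |·| ≈ 37.293, ∠ ≈ 88.46°
∠L = (89.23° + 61.79°) − (88.77° + 88.46°) = -26.21°

-26.2°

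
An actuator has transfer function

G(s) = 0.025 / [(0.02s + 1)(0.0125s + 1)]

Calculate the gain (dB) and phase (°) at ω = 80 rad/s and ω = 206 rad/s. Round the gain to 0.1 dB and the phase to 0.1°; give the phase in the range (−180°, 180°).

ω = 80: -40.6 dB, -103.0°; ω = 206: -53.4 dB, -145.1°

At ω = 80 rad/s:
pole (1 + j80·0.02) = 1 + j1.6 → |·| ≈ 1.8868, ∠ ≈ 57.99°
pole (1 + j80·0.0125) = 1 + j1 → |·| ≈ 1.4142, ∠ ≈ 45.00°
|G| = 0.025 · 1 / (1.8868 · 1.4142) ≈ 0.0093692
Gain = 20 log₁₀(0.0093692) ≈ -40.57 dB
∠G = (0°) − (57.99° + 45.00°) = -102.99°

At ω = 206 rad/s:
pole (1 + j206·0.02) = 1 + j4.12 → |·| ≈ 4.2396, ∠ ≈ 76.36°
pole (1 + j206·0.0125) = 1 + j2.575 → |·| ≈ 2.7624, ∠ ≈ 68.78°
|G| = 0.025 · 1 / (4.2396 · 2.7624) ≈ 0.0021347
Gain = 20 log₁₀(0.0021347) ≈ -53.41 dB
∠G = (0°) − (76.36° + 68.78°) = -145.14°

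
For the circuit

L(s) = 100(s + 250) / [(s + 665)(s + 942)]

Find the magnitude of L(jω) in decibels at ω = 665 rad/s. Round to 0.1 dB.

At s = jω = j665:
zero (s+250): 250 + j665 → |·| = √(250²+665²) = √504725 ≈ 710.44, ∠ = arctan(665/250) ≈ 69.40°
pole (s+665): 665 + j665 → |·| = √(665²+665²) = √884450 ≈ 940.45, ∠ = arctan(665/665) ≈ 45.00°
pole (s+942): 942 + j665 → |·| = √(942²+665²) = √1329589 ≈ 1153.1, ∠ = arctan(665/942) ≈ 35.22°
|L| = 100 · 710.44 / 1.0844e+06 ≈ 0.065515
Gain = 20 log₁₀(0.065515) ≈ -23.67 dB

-23.7 dB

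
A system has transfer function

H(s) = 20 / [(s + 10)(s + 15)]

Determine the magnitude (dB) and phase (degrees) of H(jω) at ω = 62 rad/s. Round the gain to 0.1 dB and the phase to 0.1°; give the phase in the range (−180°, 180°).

-46.0 dB, -157.2°

At s = jω = j62:
pole (s+10): 10 + j62 → |·| = √(10²+62²) = √3944 ≈ 62.801, ∠ = arctan(62/10) ≈ 80.84°
pole (s+15): 15 + j62 → |·| = √(15²+62²) = √4069 ≈ 63.789, ∠ = arctan(62/15) ≈ 76.40°
|H| = 20 / 4006 ≈ 0.0049925
Gain = 20 log₁₀(0.0049925) ≈ -46.03 dB
∠H = 0.00° − 157.24° = -157.24°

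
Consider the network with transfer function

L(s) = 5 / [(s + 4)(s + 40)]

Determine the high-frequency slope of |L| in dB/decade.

Each pole contributes −20 dB/decade at high frequency; each zero contributes +20 dB/decade.
Net: 0 zero(s) − 2 pole(s) → -40 dB/decade.

-40 dB/decade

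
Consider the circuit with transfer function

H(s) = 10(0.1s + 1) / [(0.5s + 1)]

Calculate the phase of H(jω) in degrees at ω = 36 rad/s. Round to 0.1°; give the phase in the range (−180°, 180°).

-12.3°

At ω = 36 rad/s:
zero (1 + j36·0.1) = 1 + j3.6 → |·| ≈ 3.7363, ∠ ≈ 74.48°
pole (1 + j36·0.5) = 1 + j18 → |·| ≈ 18.028, ∠ ≈ 86.82°
∠H = (74.48°) − (86.82°) = -12.34°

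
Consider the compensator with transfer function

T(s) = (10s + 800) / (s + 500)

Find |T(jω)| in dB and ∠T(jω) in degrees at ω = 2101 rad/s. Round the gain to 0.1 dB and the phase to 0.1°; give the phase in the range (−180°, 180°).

19.8 dB, 11.2°

Substitute s = j2101:
Numerator: 10(j2101) + 800 = 800 + j21010
Denominator: (j2101) + 500 = 500 + j2101
|N| = √(800² + 21010²) ≈ 21025, ∠N ≈ 87.82°
|D| = √(500² + 2101²) ≈ 2159.7, ∠D ≈ 76.61°
|T| = 21025 / 2159.7 ≈ 9.7351
Gain = 20 log₁₀(9.7351) ≈ 19.77 dB
∠T = 87.82° − 76.61° = 11.21°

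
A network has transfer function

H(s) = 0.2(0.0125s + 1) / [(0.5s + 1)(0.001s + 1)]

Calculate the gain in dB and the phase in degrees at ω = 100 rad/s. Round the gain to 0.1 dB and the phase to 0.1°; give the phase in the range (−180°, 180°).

-43.9 dB, -43.2°

At ω = 100 rad/s:
zero (1 + j100·0.0125) = 1 + j1.25 → |·| ≈ 1.6008, ∠ ≈ 51.34°
pole (1 + j100·0.5) = 1 + j50 → |·| ≈ 50.01, ∠ ≈ 88.85°
pole (1 + j100·0.001) = 1 + j0.1 → |·| ≈ 1.005, ∠ ≈ 5.71°
|H| = 0.2 · 1.6008 / (50.01 · 1.005) ≈ 0.0063701
Gain = 20 log₁₀(0.0063701) ≈ -43.92 dB
∠H = (51.34°) − (88.85° + 5.71°) = -43.22°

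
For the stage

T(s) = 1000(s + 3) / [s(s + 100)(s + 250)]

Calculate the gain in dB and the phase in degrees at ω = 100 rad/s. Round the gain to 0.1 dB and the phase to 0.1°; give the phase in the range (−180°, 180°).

At s = jω = j100:
zero (s+3): 3 + j100 → |·| = √(3²+100²) = √10009 ≈ 100.04, ∠ = arctan(100/3) ≈ 88.28°
pole (s+100): 100 + j100 → |·| = √(100²+100²) = √20000 ≈ 141.42, ∠ = arctan(100/100) ≈ 45.00°
pole (s+250): 250 + j100 → |·| = √(250²+100²) = √72500 ≈ 269.26, ∠ = arctan(100/250) ≈ 21.80°
pole at origin: |s| = 100, ∠ = 90.00° (in denominator)
|T| = 1000 · 100.04 / 3.8079e+06 ≈ 0.026272
Gain = 20 log₁₀(0.026272) ≈ -31.61 dB
∠T = 88.28° − 156.80° = -68.52°

-31.6 dB, -68.5°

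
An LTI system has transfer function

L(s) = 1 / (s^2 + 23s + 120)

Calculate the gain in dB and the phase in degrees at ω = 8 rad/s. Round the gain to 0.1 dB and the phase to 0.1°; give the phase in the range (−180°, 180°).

-45.7 dB, -73.1°

Substitute s = j8:
Numerator: 1 = 1 + j0
Denominator: (j8)^2 + 23(j8) + 120 = 56 + j184
|N| = √(1² + 0²) ≈ 1, ∠N ≈ 0.00°
|D| = √(56² + 184²) ≈ 192.33, ∠D ≈ 73.07°
|L| = 1 / 192.33 ≈ 0.0051994
Gain = 20 log₁₀(0.0051994) ≈ -45.68 dB
∠L = 0.00° − 73.07° = -73.07°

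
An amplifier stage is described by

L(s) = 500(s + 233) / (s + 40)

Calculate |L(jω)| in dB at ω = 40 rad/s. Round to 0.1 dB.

At s = jω = j40:
zero (s+233): 233 + j40 → |·| = √(233²+40²) = √55889 ≈ 236.41, ∠ = arctan(40/233) ≈ 9.74°
pole (s+40): 40 + j40 → |·| = √(40²+40²) = √3200 ≈ 56.569, ∠ = arctan(40/40) ≈ 45.00°
|L| = 500 · 236.41 / 56.569 ≈ 2089.6
Gain = 20 log₁₀(2089.6) ≈ 66.40 dB

66.4 dB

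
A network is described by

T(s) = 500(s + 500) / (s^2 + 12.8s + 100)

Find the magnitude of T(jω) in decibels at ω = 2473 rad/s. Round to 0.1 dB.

At s = jω = j2473:
zero (s+500): 500 + j2473 → |·| = √(500²+2473²) = √6365729 ≈ 2523, ∠ = arctan(2473/500) ≈ 78.57°
quadratic: (j2473)² + 12.8·j2473 + 100 = -6115629 + j31654.4 → |·| ≈ 6.1157e+06, ∠ ≈ 179.70°
|T| = 500 · 2523 / 6.1157e+06 ≈ 0.20627
Gain = 20 log₁₀(0.20627) ≈ -13.71 dB

-13.7 dB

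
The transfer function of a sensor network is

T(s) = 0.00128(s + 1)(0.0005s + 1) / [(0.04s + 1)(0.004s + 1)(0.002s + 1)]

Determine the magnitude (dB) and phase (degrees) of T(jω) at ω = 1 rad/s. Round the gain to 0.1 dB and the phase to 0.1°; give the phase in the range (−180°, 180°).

At ω = 1 rad/s:
zero (1 + j1·1) = 1 + j1 → |·| ≈ 1.4142, ∠ ≈ 45.00°
zero (1 + j1·0.0005) = 1 + j0.0005 → |·| ≈ 1, ∠ ≈ 0.03°
pole (1 + j1·0.04) = 1 + j0.04 → |·| ≈ 1.0008, ∠ ≈ 2.29°
pole (1 + j1·0.004) = 1 + j0.004 → |·| ≈ 1, ∠ ≈ 0.23°
pole (1 + j1·0.002) = 1 + j0.002 → |·| ≈ 1, ∠ ≈ 0.11°
|T| = 0.00128 · 1.4142 · 1 / (1.0008 · 1 · 1) ≈ 0.0018087
Gain = 20 log₁₀(0.0018087) ≈ -54.85 dB
∠T = (45.00° + 0.03°) − (2.29° + 0.23° + 0.11°) = 42.40°

-54.9 dB, 42.4°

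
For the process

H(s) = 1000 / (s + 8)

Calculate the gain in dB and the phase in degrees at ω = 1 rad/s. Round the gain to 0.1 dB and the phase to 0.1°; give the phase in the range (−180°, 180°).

Substitute s = j1:
Numerator: 1000 = 1000 + j0
Denominator: (j1) + 8 = 8 + j1
|N| = √(1000² + 0²) ≈ 1000, ∠N ≈ 0.00°
|D| = √(8² + 1²) ≈ 8.0623, ∠D ≈ 7.13°
|H| = 1000 / 8.0623 ≈ 124.03
Gain = 20 log₁₀(124.03) ≈ 41.87 dB
∠H = 0.00° − 7.13° = -7.13°

41.9 dB, -7.1°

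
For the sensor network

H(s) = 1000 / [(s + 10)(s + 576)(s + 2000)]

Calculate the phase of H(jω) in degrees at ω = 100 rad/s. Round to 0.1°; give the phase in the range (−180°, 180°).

At s = jω = j100:
pole (s+10): 10 + j100 → |·| = √(10²+100²) = √10100 ≈ 100.5, ∠ = arctan(100/10) ≈ 84.29°
pole (s+576): 576 + j100 → |·| = √(576²+100²) = √341776 ≈ 584.62, ∠ = arctan(100/576) ≈ 9.85°
pole (s+2000): 2000 + j100 → |·| = √(2000²+100²) = √4010000 ≈ 2002.5, ∠ = arctan(100/2000) ≈ 2.86°
∠H = 0.00° − 97.00° = -97.00°

-97.0°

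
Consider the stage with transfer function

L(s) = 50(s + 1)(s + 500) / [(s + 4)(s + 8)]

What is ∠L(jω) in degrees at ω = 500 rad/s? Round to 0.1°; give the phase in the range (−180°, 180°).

At s = jω = j500:
zero (s+1): 1 + j500 → |·| = √(1²+500²) = √250001 ≈ 500, ∠ = arctan(500/1) ≈ 89.89°
zero (s+500): 500 + j500 → |·| = √(500²+500²) = √500000 ≈ 707.11, ∠ = arctan(500/500) ≈ 45.00°
pole (s+4): 4 + j500 → |·| = √(4²+500²) = √250016 ≈ 500.02, ∠ = arctan(500/4) ≈ 89.54°
pole (s+8): 8 + j500 → |·| = √(8²+500²) = √250064 ≈ 500.06, ∠ = arctan(500/8) ≈ 89.08°
∠L = 134.89° − 178.62° = -43.73°

-43.7°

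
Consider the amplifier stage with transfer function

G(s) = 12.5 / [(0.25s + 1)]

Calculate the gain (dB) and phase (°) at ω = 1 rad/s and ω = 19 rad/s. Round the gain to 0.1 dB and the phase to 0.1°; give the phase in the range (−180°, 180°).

At ω = 1 rad/s:
pole (1 + j1·0.25) = 1 + j0.25 → |·| ≈ 1.0308, ∠ ≈ 14.04°
|G| = 12.5 · 1 / (1.0308) ≈ 12.127
Gain = 20 log₁₀(12.127) ≈ 21.68 dB
∠G = (0°) − (14.04°) = -14.04°

At ω = 19 rad/s:
pole (1 + j19·0.25) = 1 + j4.75 → |·| ≈ 4.8541, ∠ ≈ 78.11°
|G| = 12.5 · 1 / (4.8541) ≈ 2.5751
Gain = 20 log₁₀(2.5751) ≈ 8.22 dB
∠G = (0°) − (78.11°) = -78.11°

ω = 1: 21.7 dB, -14.0°; ω = 19: 8.2 dB, -78.1°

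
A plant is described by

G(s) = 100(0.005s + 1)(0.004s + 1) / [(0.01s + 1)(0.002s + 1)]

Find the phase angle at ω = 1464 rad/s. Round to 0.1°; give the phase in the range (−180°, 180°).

At ω = 1464 rad/s:
zero (1 + j1464·0.005) = 1 + j7.32 → |·| ≈ 7.388, ∠ ≈ 82.22°
zero (1 + j1464·0.004) = 1 + j5.856 → |·| ≈ 5.9408, ∠ ≈ 80.31°
pole (1 + j1464·0.01) = 1 + j14.64 → |·| ≈ 14.674, ∠ ≈ 86.09°
pole (1 + j1464·0.002) = 1 + j2.928 → |·| ≈ 3.0941, ∠ ≈ 71.14°
∠G = (82.22° + 80.31°) − (86.09° + 71.14°) = 5.30°

5.3°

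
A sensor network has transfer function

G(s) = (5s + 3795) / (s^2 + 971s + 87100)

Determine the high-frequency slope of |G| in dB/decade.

-20 dB/decade

Each pole contributes −20 dB/decade at high frequency; each zero contributes +20 dB/decade.
Net: 1 zero(s) − 2 pole(s) → -20 dB/decade.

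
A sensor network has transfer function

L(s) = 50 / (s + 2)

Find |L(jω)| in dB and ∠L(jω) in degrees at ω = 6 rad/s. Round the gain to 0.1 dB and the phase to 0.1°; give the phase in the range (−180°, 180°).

18.0 dB, -71.6°

Substitute s = j6:
Numerator: 50 = 50 + j0
Denominator: (j6) + 2 = 2 + j6
|N| = √(50² + 0²) ≈ 50, ∠N ≈ 0.00°
|D| = √(2² + 6²) ≈ 6.3246, ∠D ≈ 71.57°
|L| = 50 / 6.3246 ≈ 7.9056
Gain = 20 log₁₀(7.9056) ≈ 17.96 dB
∠L = 0.00° − 71.57° = -71.57°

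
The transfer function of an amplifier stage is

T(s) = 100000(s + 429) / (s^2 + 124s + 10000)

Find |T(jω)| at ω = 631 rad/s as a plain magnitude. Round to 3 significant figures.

At s = jω = j631:
zero (s+429): 429 + j631 → |·| = √(429²+631²) = √582202 ≈ 763.02, ∠ = arctan(631/429) ≈ 55.79°
quadratic: (j631)² + 124·j631 + 10000 = -388161 + j78244 → |·| ≈ 3.9597e+05, ∠ ≈ 168.60°
|T| = 100000 · 763.02 / 3.9597e+05 ≈ 192.7

193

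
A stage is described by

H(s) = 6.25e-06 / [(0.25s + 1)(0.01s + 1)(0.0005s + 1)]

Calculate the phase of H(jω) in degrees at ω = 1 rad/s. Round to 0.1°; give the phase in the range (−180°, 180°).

-14.6°

At ω = 1 rad/s:
pole (1 + j1·0.25) = 1 + j0.25 → |·| ≈ 1.0308, ∠ ≈ 14.04°
pole (1 + j1·0.01) = 1 + j0.01 → |·| ≈ 1, ∠ ≈ 0.57°
pole (1 + j1·0.0005) = 1 + j0.0005 → |·| ≈ 1, ∠ ≈ 0.03°
∠H = (0°) − (14.04° + 0.57° + 0.03°) = -14.64°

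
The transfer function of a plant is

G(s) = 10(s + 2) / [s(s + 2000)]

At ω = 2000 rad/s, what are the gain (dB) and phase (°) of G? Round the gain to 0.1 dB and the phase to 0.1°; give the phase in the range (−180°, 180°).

At s = jω = j2000:
zero (s+2): 2 + j2000 → |·| = √(2²+2000²) = √4000004 ≈ 2000, ∠ = arctan(2000/2) ≈ 89.94°
pole (s+2000): 2000 + j2000 → |·| = √(2000²+2000²) = √8000000 ≈ 2828.4, ∠ = arctan(2000/2000) ≈ 45.00°
pole at origin: |s| = 2000, ∠ = 90.00° (in denominator)
|G| = 10 · 2000 / 5.6568e+06 ≈ 0.0035356
Gain = 20 log₁₀(0.0035356) ≈ -49.03 dB
∠G = 89.94° − 135.00° = -45.06°

-49.0 dB, -45.1°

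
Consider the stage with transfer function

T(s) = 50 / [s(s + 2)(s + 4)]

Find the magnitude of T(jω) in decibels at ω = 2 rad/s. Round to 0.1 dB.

5.9 dB

At s = jω = j2:
pole (s+2): 2 + j2 → |·| = √(2²+2²) = √8 ≈ 2.8284, ∠ = arctan(2/2) ≈ 45.00°
pole (s+4): 4 + j2 → |·| = √(4²+2²) = √20 ≈ 4.4721, ∠ = arctan(2/4) ≈ 26.57°
pole at origin: |s| = 2, ∠ = 90.00° (in denominator)
|T| = 50 / 25.298 ≈ 1.9764
Gain = 20 log₁₀(1.9764) ≈ 5.92 dB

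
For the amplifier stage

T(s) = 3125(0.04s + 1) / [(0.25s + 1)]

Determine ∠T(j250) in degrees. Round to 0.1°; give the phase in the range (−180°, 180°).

At ω = 250 rad/s:
zero (1 + j250·0.04) = 1 + j10 → |·| ≈ 10.05, ∠ ≈ 84.29°
pole (1 + j250·0.25) = 1 + j62.5 → |·| ≈ 62.508, ∠ ≈ 89.08°
∠T = (84.29°) − (89.08°) = -4.79°

-4.8°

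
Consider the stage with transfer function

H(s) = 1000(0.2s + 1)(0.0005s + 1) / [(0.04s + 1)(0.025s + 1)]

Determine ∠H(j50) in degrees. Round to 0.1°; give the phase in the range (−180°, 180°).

-29.1°

At ω = 50 rad/s:
zero (1 + j50·0.2) = 1 + j10 → |·| ≈ 10.05, ∠ ≈ 84.29°
zero (1 + j50·0.0005) = 1 + j0.025 → |·| ≈ 1.0003, ∠ ≈ 1.43°
pole (1 + j50·0.04) = 1 + j2 → |·| ≈ 2.2361, ∠ ≈ 63.43°
pole (1 + j50·0.025) = 1 + j1.25 → |·| ≈ 1.6008, ∠ ≈ 51.34°
∠H = (84.29° + 1.43°) − (63.43° + 51.34°) = -29.05°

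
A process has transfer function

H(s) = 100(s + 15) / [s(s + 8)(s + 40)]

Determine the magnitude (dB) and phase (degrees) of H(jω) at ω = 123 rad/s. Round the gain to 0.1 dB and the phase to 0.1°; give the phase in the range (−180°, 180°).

-44.0 dB, -165.2°

At s = jω = j123:
zero (s+15): 15 + j123 → |·| = √(15²+123²) = √15354 ≈ 123.91, ∠ = arctan(123/15) ≈ 83.05°
pole (s+8): 8 + j123 → |·| = √(8²+123²) = √15193 ≈ 123.26, ∠ = arctan(123/8) ≈ 86.28°
pole (s+40): 40 + j123 → |·| = √(40²+123²) = √16729 ≈ 129.34, ∠ = arctan(123/40) ≈ 71.99°
pole at origin: |s| = 123, ∠ = 90.00° (in denominator)
|H| = 100 · 123.91 / 1.9609e+06 ≈ 0.006319
Gain = 20 log₁₀(0.006319) ≈ -43.99 dB
∠H = 83.05° − 248.27° = -165.22°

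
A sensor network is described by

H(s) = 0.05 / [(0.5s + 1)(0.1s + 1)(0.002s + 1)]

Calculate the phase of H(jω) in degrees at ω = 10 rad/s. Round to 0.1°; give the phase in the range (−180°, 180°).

-124.8°

At ω = 10 rad/s:
pole (1 + j10·0.5) = 1 + j5 → |·| ≈ 5.099, ∠ ≈ 78.69°
pole (1 + j10·0.1) = 1 + j1 → |·| ≈ 1.4142, ∠ ≈ 45.00°
pole (1 + j10·0.002) = 1 + j0.02 → |·| ≈ 1.0002, ∠ ≈ 1.15°
∠H = (0°) − (78.69° + 45.00° + 1.15°) = -124.84°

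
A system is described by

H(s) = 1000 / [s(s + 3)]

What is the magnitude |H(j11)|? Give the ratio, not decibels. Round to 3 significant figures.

7.97

At s = jω = j11:
pole (s+3): 3 + j11 → |·| = √(3²+11²) = √130 ≈ 11.402, ∠ = arctan(11/3) ≈ 74.74°
pole at origin: |s| = 11, ∠ = 90.00° (in denominator)
|H| = 1000 / 125.42 ≈ 7.9732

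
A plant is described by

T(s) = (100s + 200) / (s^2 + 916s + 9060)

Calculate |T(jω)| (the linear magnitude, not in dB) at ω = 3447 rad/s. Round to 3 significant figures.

0.0281

Substitute s = j3447:
Numerator: 100(j3447) + 200 = 200 + j344700
Denominator: (j3447)^2 + 916(j3447) + 9060 = -11872749 + j3157452
|N| = √(200² + 344700²) ≈ 3.447e+05, ∠N ≈ 89.97°
|D| = √(11872749² + 3157452²) ≈ 1.2285e+07, ∠D ≈ 165.11°
|T| = 3.447e+05 / 1.2285e+07 ≈ 0.028059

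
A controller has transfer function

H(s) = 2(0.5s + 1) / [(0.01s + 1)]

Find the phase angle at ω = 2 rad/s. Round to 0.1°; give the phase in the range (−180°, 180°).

At ω = 2 rad/s:
zero (1 + j2·0.5) = 1 + j1 → |·| ≈ 1.4142, ∠ ≈ 45.00°
pole (1 + j2·0.01) = 1 + j0.02 → |·| ≈ 1.0002, ∠ ≈ 1.15°
∠H = (45.00°) − (1.15°) = 43.85°

43.9°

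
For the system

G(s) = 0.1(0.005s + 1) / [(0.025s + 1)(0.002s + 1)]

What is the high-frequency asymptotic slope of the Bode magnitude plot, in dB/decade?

Each pole contributes −20 dB/decade at high frequency; each zero contributes +20 dB/decade.
Net: 1 zero(s) − 2 pole(s) → -20 dB/decade.

-20 dB/decade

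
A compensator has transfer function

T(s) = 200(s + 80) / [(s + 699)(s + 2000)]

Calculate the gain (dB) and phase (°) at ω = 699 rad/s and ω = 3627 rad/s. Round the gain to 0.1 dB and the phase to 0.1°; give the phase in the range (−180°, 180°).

ω = 699: -23.5 dB, 19.2°; ω = 3627: -26.5 dB, -51.5°

At s = jω = j699:
zero (s+80): 80 + j699 → |·| = √(80²+699²) = √495001 ≈ 703.56, ∠ = arctan(699/80) ≈ 83.47°
pole (s+699): 699 + j699 → |·| = √(699²+699²) = √977202 ≈ 988.54, ∠ = arctan(699/699) ≈ 45.00°
pole (s+2000): 2000 + j699 → |·| = √(2000²+699²) = √4488601 ≈ 2118.6, ∠ = arctan(699/2000) ≈ 19.26°
|T| = 200 · 703.56 / 2.0943e+06 ≈ 0.067188
Gain = 20 log₁₀(0.067188) ≈ -23.45 dB
∠T = 83.47° − 64.26° = 19.21°

At s = jω = j3627:
zero (s+80): 80 + j3627 → |·| = √(80²+3627²) = √13161529 ≈ 3627.9, ∠ = arctan(3627/80) ≈ 88.74°
pole (s+699): 699 + j3627 → |·| = √(699²+3627²) = √13643730 ≈ 3693.7, ∠ = arctan(3627/699) ≈ 79.09°
pole (s+2000): 2000 + j3627 → |·| = √(2000²+3627²) = √17155129 ≈ 4141.9, ∠ = arctan(3627/2000) ≈ 61.13°
|T| = 200 · 3627.9 / 1.5299e+07 ≈ 0.047427
Gain = 20 log₁₀(0.047427) ≈ -26.48 dB
∠T = 88.74° − 140.22° = -51.48°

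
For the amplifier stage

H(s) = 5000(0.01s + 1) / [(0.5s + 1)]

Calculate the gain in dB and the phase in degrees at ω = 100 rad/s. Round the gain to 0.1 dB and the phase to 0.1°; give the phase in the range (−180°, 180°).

43.0 dB, -43.9°

At ω = 100 rad/s:
zero (1 + j100·0.01) = 1 + j1 → |·| ≈ 1.4142, ∠ ≈ 45.00°
pole (1 + j100·0.5) = 1 + j50 → |·| ≈ 50.01, ∠ ≈ 88.85°
|H| = 5000 · 1.4142 / (50.01) ≈ 141.39
Gain = 20 log₁₀(141.39) ≈ 43.01 dB
∠H = (45.00°) − (88.85°) = -43.85°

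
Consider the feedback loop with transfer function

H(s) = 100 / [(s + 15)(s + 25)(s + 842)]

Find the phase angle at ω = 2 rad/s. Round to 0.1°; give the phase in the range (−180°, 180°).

-12.3°

At s = jω = j2:
pole (s+15): 15 + j2 → |·| = √(15²+2²) = √229 ≈ 15.133, ∠ = arctan(2/15) ≈ 7.59°
pole (s+25): 25 + j2 → |·| = √(25²+2²) = √629 ≈ 25.08, ∠ = arctan(2/25) ≈ 4.57°
pole (s+842): 842 + j2 → |·| = √(842²+2²) = √708968 ≈ 842, ∠ = arctan(2/842) ≈ 0.14°
∠H = 0.00° − 12.30° = -12.30°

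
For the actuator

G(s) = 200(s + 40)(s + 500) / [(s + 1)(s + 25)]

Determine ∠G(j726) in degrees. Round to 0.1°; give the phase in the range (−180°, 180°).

-35.7°

At s = jω = j726:
zero (s+40): 40 + j726 → |·| = √(40²+726²) = √528676 ≈ 727.1, ∠ = arctan(726/40) ≈ 86.85°
zero (s+500): 500 + j726 → |·| = √(500²+726²) = √777076 ≈ 881.52, ∠ = arctan(726/500) ≈ 55.44°
pole (s+1): 1 + j726 → |·| = √(1²+726²) = √527077 ≈ 726, ∠ = arctan(726/1) ≈ 89.92°
pole (s+25): 25 + j726 → |·| = √(25²+726²) = √527701 ≈ 726.43, ∠ = arctan(726/25) ≈ 88.03°
∠G = 142.29° − 177.95° = -35.66°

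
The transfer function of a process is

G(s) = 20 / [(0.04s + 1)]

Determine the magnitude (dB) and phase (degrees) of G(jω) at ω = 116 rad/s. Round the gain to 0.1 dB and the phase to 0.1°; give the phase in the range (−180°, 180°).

12.5 dB, -77.8°

At ω = 116 rad/s:
pole (1 + j116·0.04) = 1 + j4.64 → |·| ≈ 4.7465, ∠ ≈ 77.84°
|G| = 20 · 1 / (4.7465) ≈ 4.2136
Gain = 20 log₁₀(4.2136) ≈ 12.49 dB
∠G = (0°) − (77.84°) = -77.84°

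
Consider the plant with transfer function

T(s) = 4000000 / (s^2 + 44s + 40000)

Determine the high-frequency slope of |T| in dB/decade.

Each pole contributes −20 dB/decade at high frequency; each zero contributes +20 dB/decade.
Net: 0 zero(s) − 2 pole(s) → -40 dB/decade.

-40 dB/decade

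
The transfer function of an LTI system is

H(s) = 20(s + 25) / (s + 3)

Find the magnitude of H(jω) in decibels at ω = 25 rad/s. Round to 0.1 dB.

29.0 dB

At s = jω = j25:
zero (s+25): 25 + j25 → |·| = √(25²+25²) = √1250 ≈ 35.355, ∠ = arctan(25/25) ≈ 45.00°
pole (s+3): 3 + j25 → |·| = √(3²+25²) = √634 ≈ 25.179, ∠ = arctan(25/3) ≈ 83.16°
|H| = 20 · 35.355 / 25.179 ≈ 28.083
Gain = 20 log₁₀(28.083) ≈ 28.97 dB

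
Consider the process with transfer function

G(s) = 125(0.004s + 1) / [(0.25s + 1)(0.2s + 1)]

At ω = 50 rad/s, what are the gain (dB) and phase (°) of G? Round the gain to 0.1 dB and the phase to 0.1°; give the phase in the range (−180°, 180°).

0.1 dB, -158.4°

At ω = 50 rad/s:
zero (1 + j50·0.004) = 1 + j0.2 → |·| ≈ 1.0198, ∠ ≈ 11.31°
pole (1 + j50·0.25) = 1 + j12.5 → |·| ≈ 12.54, ∠ ≈ 85.43°
pole (1 + j50·0.2) = 1 + j10 → |·| ≈ 10.05, ∠ ≈ 84.29°
|G| = 125 · 1.0198 / (12.54 · 10.05) ≈ 1.0115
Gain = 20 log₁₀(1.0115) ≈ 0.10 dB
∠G = (11.31°) − (85.43° + 84.29°) = -158.41°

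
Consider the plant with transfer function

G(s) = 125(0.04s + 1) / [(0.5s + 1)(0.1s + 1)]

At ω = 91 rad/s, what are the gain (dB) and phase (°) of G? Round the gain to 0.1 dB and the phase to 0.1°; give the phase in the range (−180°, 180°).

1.1 dB, -97.8°

At ω = 91 rad/s:
zero (1 + j91·0.04) = 1 + j3.64 → |·| ≈ 3.7749, ∠ ≈ 74.64°
pole (1 + j91·0.5) = 1 + j45.5 → |·| ≈ 45.511, ∠ ≈ 88.74°
pole (1 + j91·0.1) = 1 + j9.1 → |·| ≈ 9.1548, ∠ ≈ 83.73°
|G| = 125 · 3.7749 / (45.511 · 9.1548) ≈ 1.1325
Gain = 20 log₁₀(1.1325) ≈ 1.08 dB
∠G = (74.64°) − (88.74° + 83.73°) = -97.83°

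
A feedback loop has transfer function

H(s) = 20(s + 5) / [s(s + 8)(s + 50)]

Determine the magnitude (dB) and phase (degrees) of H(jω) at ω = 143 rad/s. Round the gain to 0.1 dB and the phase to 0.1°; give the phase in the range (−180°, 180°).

At s = jω = j143:
zero (s+5): 5 + j143 → |·| = √(5²+143²) = √20474 ≈ 143.09, ∠ = arctan(143/5) ≈ 88.00°
pole (s+8): 8 + j143 → |·| = √(8²+143²) = √20513 ≈ 143.22, ∠ = arctan(143/8) ≈ 86.80°
pole (s+50): 50 + j143 → |·| = √(50²+143²) = √22949 ≈ 151.49, ∠ = arctan(143/50) ≈ 70.73°
pole at origin: |s| = 143, ∠ = 90.00° (in denominator)
|H| = 20 · 143.09 / 3.1026e+06 ≈ 0.00092239
Gain = 20 log₁₀(0.00092239) ≈ -60.70 dB
∠H = 88.00° − 247.53° = -159.53°

-60.7 dB, -159.5°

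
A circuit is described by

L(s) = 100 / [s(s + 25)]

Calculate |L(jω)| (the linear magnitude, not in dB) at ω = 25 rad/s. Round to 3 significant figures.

At s = jω = j25:
pole (s+25): 25 + j25 → |·| = √(25²+25²) = √1250 ≈ 35.355, ∠ = arctan(25/25) ≈ 45.00°
pole at origin: |s| = 25, ∠ = 90.00° (in denominator)
|L| = 100 / 883.87 ≈ 0.11314

0.113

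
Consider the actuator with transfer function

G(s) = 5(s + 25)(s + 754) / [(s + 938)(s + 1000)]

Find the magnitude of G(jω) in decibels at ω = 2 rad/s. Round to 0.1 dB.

At s = jω = j2:
zero (s+25): 25 + j2 → |·| = √(25²+2²) = √629 ≈ 25.08, ∠ = arctan(2/25) ≈ 4.57°
zero (s+754): 754 + j2 → |·| = √(754²+2²) = √568520 ≈ 754, ∠ = arctan(2/754) ≈ 0.15°
pole (s+938): 938 + j2 → |·| = √(938²+2²) = √879848 ≈ 938, ∠ = arctan(2/938) ≈ 0.12°
pole (s+1000): 1000 + j2 → |·| = √(1000²+2²) = √1000004 ≈ 1000, ∠ = arctan(2/1000) ≈ 0.11°
|G| = 5 · 18910 / 9.38e+05 ≈ 0.1008
Gain = 20 log₁₀(0.1008) ≈ -19.93 dB

-19.9 dB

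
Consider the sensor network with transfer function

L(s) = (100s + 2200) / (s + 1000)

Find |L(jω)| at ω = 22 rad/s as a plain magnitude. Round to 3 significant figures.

3.11

Substitute s = j22:
Numerator: 100(j22) + 2200 = 2200 + j2200
Denominator: (j22) + 1000 = 1000 + j22
|N| = √(2200² + 2200²) ≈ 3111.3, ∠N ≈ 45.00°
|D| = √(1000² + 22²) ≈ 1000.2, ∠D ≈ 1.26°
|L| = 3111.3 / 1000.2 ≈ 3.1107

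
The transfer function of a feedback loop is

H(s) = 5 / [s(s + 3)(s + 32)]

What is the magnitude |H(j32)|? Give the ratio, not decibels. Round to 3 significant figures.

0.000107

At s = jω = j32:
pole (s+3): 3 + j32 → |·| = √(3²+32²) = √1033 ≈ 32.14, ∠ = arctan(32/3) ≈ 84.64°
pole (s+32): 32 + j32 → |·| = √(32²+32²) = √2048 ≈ 45.255, ∠ = arctan(32/32) ≈ 45.00°
pole at origin: |s| = 32, ∠ = 90.00° (in denominator)
|H| = 5 / 46544 ≈ 0.00010743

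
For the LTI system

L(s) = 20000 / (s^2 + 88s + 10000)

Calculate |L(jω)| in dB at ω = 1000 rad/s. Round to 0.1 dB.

At s = jω = j1000:
quadratic: (j1000)² + 88·j1000 + 10000 = -990000 + j88000 → |·| ≈ 9.939e+05, ∠ ≈ 174.92°
|L| = 20000 / 9.939e+05 ≈ 0.020123
Gain = 20 log₁₀(0.020123) ≈ -33.93 dB

-33.9 dB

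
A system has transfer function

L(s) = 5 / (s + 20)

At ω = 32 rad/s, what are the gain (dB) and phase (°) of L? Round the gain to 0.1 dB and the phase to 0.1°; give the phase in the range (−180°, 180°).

Substitute s = j32:
Numerator: 5 = 5 + j0
Denominator: (j32) + 20 = 20 + j32
|N| = √(5² + 0²) ≈ 5, ∠N ≈ 0.00°
|D| = √(20² + 32²) ≈ 37.736, ∠D ≈ 57.99°
|L| = 5 / 37.736 ≈ 0.1325
Gain = 20 log₁₀(0.1325) ≈ -17.56 dB
∠L = 0.00° − 57.99° = -57.99°

-17.6 dB, -58.0°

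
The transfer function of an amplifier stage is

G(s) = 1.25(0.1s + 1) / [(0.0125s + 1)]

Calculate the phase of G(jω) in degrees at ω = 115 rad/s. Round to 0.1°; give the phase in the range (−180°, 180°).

At ω = 115 rad/s:
zero (1 + j115·0.1) = 1 + j11.5 → |·| ≈ 11.543, ∠ ≈ 85.03°
pole (1 + j115·0.0125) = 1 + j1.4375 → |·| ≈ 1.7511, ∠ ≈ 55.18°
∠G = (85.03°) − (55.18°) = 29.85°

29.9°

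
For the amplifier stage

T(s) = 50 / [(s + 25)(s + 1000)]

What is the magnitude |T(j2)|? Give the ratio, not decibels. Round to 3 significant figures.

0.00199

At s = jω = j2:
pole (s+25): 25 + j2 → |·| = √(25²+2²) = √629 ≈ 25.08, ∠ = arctan(2/25) ≈ 4.57°
pole (s+1000): 1000 + j2 → |·| = √(1000²+2²) = √1000004 ≈ 1000, ∠ = arctan(2/1000) ≈ 0.11°
|T| = 50 / 25080 ≈ 0.0019936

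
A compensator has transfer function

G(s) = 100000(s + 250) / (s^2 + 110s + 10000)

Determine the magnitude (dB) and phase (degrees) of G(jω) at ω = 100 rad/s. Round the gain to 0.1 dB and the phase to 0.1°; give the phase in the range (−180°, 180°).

67.8 dB, -68.2°

At s = jω = j100:
zero (s+250): 250 + j100 → |·| = √(250²+100²) = √72500 ≈ 269.26, ∠ = arctan(100/250) ≈ 21.80°
quadratic: (j100)² + 110·j100 + 10000 = 0 + j11000 → |·| ≈ 11000, ∠ ≈ 90.00°
|G| = 100000 · 269.26 / 11000 ≈ 2447.8
Gain = 20 log₁₀(2447.8) ≈ 67.78 dB
∠G = 21.80° − 90.00° = -68.20°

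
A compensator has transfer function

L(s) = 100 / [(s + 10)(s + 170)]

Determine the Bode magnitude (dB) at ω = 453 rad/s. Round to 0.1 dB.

At s = jω = j453:
pole (s+10): 10 + j453 → |·| = √(10²+453²) = √205309 ≈ 453.11, ∠ = arctan(453/10) ≈ 88.74°
pole (s+170): 170 + j453 → |·| = √(170²+453²) = √234109 ≈ 483.85, ∠ = arctan(453/170) ≈ 69.43°
|L| = 100 / 2.1924e+05 ≈ 0.00045612
Gain = 20 log₁₀(0.00045612) ≈ -66.82 dB

-66.8 dB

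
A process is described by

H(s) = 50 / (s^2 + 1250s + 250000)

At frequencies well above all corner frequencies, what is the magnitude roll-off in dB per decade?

Each pole contributes −20 dB/decade at high frequency; each zero contributes +20 dB/decade.
Net: 0 zero(s) − 2 pole(s) → -40 dB/decade.

-40 dB/decade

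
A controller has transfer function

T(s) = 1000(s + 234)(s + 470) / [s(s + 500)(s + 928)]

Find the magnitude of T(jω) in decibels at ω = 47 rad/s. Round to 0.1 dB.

14.2 dB

At s = jω = j47:
zero (s+234): 234 + j47 → |·| = √(234²+47²) = √56965 ≈ 238.67, ∠ = arctan(47/234) ≈ 11.36°
zero (s+470): 470 + j47 → |·| = √(470²+47²) = √223109 ≈ 472.34, ∠ = arctan(47/470) ≈ 5.71°
pole (s+500): 500 + j47 → |·| = √(500²+47²) = √252209 ≈ 502.2, ∠ = arctan(47/500) ≈ 5.37°
pole (s+928): 928 + j47 → |·| = √(928²+47²) = √863393 ≈ 929.19, ∠ = arctan(47/928) ≈ 2.90°
pole at origin: |s| = 47, ∠ = 90.00° (in denominator)
|T| = 1000 · 1.1273e+05 / 2.1932e+07 ≈ 5.14
Gain = 20 log₁₀(5.14) ≈ 14.22 dB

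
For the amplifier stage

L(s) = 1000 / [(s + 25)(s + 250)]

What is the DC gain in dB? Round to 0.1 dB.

-15.9 dB

L(0) = 1000 / (25·250) = 0.16
20 log₁₀(0.16) ≈ -15.92 dB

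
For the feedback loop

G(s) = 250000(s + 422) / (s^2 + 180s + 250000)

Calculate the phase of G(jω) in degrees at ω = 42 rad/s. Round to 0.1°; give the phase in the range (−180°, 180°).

At s = jω = j42:
zero (s+422): 422 + j42 → |·| = √(422²+42²) = √179848 ≈ 424.08, ∠ = arctan(42/422) ≈ 5.68°
quadratic: (j42)² + 180·j42 + 250000 = 248236 + j7560 → |·| ≈ 2.4835e+05, ∠ ≈ 1.74°
∠G = 5.68° − 1.74° = 3.94°

3.9°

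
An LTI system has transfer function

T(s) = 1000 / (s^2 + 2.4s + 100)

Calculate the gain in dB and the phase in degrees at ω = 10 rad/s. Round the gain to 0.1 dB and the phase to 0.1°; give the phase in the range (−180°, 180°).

At s = jω = j10:
quadratic: (j10)² + 2.4·j10 + 100 = 0 + j24 → |·| ≈ 24, ∠ ≈ 90.00°
|T| = 1000 / 24 ≈ 41.667
Gain = 20 log₁₀(41.667) ≈ 32.40 dB
∠T = 0.00° − 90.00° = -90.00°

32.4 dB, -90.0°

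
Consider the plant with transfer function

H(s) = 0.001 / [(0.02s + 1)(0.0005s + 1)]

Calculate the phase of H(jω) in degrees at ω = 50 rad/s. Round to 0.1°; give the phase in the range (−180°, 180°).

At ω = 50 rad/s:
pole (1 + j50·0.02) = 1 + j1 → |·| ≈ 1.4142, ∠ ≈ 45.00°
pole (1 + j50·0.0005) = 1 + j0.025 → |·| ≈ 1.0003, ∠ ≈ 1.43°
∠H = (0°) − (45.00° + 1.43°) = -46.43°

-46.4°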